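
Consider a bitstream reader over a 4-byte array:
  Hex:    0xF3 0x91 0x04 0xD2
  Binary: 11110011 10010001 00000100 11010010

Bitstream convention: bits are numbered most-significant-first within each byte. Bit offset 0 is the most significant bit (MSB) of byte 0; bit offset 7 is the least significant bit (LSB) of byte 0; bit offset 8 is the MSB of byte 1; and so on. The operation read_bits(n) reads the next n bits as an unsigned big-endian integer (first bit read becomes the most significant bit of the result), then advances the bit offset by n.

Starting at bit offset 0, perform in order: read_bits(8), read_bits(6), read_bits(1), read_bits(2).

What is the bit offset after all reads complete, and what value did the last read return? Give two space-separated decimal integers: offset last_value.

Read 1: bits[0:8] width=8 -> value=243 (bin 11110011); offset now 8 = byte 1 bit 0; 24 bits remain
Read 2: bits[8:14] width=6 -> value=36 (bin 100100); offset now 14 = byte 1 bit 6; 18 bits remain
Read 3: bits[14:15] width=1 -> value=0 (bin 0); offset now 15 = byte 1 bit 7; 17 bits remain
Read 4: bits[15:17] width=2 -> value=2 (bin 10); offset now 17 = byte 2 bit 1; 15 bits remain

Answer: 17 2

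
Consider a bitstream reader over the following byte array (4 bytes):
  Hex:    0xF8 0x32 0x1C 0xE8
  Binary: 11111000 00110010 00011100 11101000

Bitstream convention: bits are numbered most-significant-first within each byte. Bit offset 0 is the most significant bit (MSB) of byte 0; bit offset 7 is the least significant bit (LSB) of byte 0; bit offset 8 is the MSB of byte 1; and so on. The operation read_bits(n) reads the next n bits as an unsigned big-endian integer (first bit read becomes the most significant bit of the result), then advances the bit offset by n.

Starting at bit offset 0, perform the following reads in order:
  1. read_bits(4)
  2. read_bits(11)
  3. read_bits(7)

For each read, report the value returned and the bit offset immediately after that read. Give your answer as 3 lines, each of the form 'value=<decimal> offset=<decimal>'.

Answer: value=15 offset=4
value=1049 offset=15
value=7 offset=22

Derivation:
Read 1: bits[0:4] width=4 -> value=15 (bin 1111); offset now 4 = byte 0 bit 4; 28 bits remain
Read 2: bits[4:15] width=11 -> value=1049 (bin 10000011001); offset now 15 = byte 1 bit 7; 17 bits remain
Read 3: bits[15:22] width=7 -> value=7 (bin 0000111); offset now 22 = byte 2 bit 6; 10 bits remain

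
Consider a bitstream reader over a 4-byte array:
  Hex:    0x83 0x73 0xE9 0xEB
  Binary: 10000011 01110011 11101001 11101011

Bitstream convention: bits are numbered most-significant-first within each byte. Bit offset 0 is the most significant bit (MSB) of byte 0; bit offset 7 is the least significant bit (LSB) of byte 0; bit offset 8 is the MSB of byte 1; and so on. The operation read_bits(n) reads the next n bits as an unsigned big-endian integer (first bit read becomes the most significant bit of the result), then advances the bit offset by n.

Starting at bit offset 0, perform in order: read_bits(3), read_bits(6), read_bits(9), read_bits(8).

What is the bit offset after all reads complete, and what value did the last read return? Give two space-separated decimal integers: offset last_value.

Read 1: bits[0:3] width=3 -> value=4 (bin 100); offset now 3 = byte 0 bit 3; 29 bits remain
Read 2: bits[3:9] width=6 -> value=6 (bin 000110); offset now 9 = byte 1 bit 1; 23 bits remain
Read 3: bits[9:18] width=9 -> value=463 (bin 111001111); offset now 18 = byte 2 bit 2; 14 bits remain
Read 4: bits[18:26] width=8 -> value=167 (bin 10100111); offset now 26 = byte 3 bit 2; 6 bits remain

Answer: 26 167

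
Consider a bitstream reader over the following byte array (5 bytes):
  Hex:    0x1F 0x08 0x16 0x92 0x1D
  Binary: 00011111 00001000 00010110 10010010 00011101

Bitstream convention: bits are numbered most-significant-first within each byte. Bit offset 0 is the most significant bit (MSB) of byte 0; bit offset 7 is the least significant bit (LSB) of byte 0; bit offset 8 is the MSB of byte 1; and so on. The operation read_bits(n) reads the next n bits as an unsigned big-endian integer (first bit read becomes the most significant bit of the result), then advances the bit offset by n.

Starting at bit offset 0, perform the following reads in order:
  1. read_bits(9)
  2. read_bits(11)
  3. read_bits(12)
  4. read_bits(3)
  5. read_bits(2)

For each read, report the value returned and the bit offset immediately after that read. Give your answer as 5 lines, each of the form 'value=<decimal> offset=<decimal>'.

Answer: value=62 offset=9
value=129 offset=20
value=1682 offset=32
value=0 offset=35
value=3 offset=37

Derivation:
Read 1: bits[0:9] width=9 -> value=62 (bin 000111110); offset now 9 = byte 1 bit 1; 31 bits remain
Read 2: bits[9:20] width=11 -> value=129 (bin 00010000001); offset now 20 = byte 2 bit 4; 20 bits remain
Read 3: bits[20:32] width=12 -> value=1682 (bin 011010010010); offset now 32 = byte 4 bit 0; 8 bits remain
Read 4: bits[32:35] width=3 -> value=0 (bin 000); offset now 35 = byte 4 bit 3; 5 bits remain
Read 5: bits[35:37] width=2 -> value=3 (bin 11); offset now 37 = byte 4 bit 5; 3 bits remain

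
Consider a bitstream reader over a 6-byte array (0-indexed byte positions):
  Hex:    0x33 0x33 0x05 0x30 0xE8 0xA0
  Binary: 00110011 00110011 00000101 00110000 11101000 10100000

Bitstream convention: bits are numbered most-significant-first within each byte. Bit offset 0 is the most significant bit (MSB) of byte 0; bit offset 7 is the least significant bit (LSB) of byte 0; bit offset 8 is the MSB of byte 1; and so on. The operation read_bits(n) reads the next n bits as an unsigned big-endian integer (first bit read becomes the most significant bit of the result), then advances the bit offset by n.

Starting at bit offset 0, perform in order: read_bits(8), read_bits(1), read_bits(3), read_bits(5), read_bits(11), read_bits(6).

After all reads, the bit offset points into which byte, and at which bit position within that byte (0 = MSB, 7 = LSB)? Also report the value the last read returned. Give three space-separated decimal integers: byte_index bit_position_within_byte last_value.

Read 1: bits[0:8] width=8 -> value=51 (bin 00110011); offset now 8 = byte 1 bit 0; 40 bits remain
Read 2: bits[8:9] width=1 -> value=0 (bin 0); offset now 9 = byte 1 bit 1; 39 bits remain
Read 3: bits[9:12] width=3 -> value=3 (bin 011); offset now 12 = byte 1 bit 4; 36 bits remain
Read 4: bits[12:17] width=5 -> value=6 (bin 00110); offset now 17 = byte 2 bit 1; 31 bits remain
Read 5: bits[17:28] width=11 -> value=83 (bin 00001010011); offset now 28 = byte 3 bit 4; 20 bits remain
Read 6: bits[28:34] width=6 -> value=3 (bin 000011); offset now 34 = byte 4 bit 2; 14 bits remain

Answer: 4 2 3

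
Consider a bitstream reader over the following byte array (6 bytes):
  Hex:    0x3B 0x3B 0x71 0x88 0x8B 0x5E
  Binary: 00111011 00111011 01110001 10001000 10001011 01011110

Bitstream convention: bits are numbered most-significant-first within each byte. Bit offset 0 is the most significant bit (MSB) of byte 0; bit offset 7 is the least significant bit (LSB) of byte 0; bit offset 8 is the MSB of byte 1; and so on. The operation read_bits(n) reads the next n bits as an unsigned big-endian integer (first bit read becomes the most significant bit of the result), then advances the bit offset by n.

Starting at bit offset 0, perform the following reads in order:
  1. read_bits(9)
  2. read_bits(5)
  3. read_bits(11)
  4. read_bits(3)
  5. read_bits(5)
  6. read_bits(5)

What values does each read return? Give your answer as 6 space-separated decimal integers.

Read 1: bits[0:9] width=9 -> value=118 (bin 001110110); offset now 9 = byte 1 bit 1; 39 bits remain
Read 2: bits[9:14] width=5 -> value=14 (bin 01110); offset now 14 = byte 1 bit 6; 34 bits remain
Read 3: bits[14:25] width=11 -> value=1763 (bin 11011100011); offset now 25 = byte 3 bit 1; 23 bits remain
Read 4: bits[25:28] width=3 -> value=0 (bin 000); offset now 28 = byte 3 bit 4; 20 bits remain
Read 5: bits[28:33] width=5 -> value=17 (bin 10001); offset now 33 = byte 4 bit 1; 15 bits remain
Read 6: bits[33:38] width=5 -> value=2 (bin 00010); offset now 38 = byte 4 bit 6; 10 bits remain

Answer: 118 14 1763 0 17 2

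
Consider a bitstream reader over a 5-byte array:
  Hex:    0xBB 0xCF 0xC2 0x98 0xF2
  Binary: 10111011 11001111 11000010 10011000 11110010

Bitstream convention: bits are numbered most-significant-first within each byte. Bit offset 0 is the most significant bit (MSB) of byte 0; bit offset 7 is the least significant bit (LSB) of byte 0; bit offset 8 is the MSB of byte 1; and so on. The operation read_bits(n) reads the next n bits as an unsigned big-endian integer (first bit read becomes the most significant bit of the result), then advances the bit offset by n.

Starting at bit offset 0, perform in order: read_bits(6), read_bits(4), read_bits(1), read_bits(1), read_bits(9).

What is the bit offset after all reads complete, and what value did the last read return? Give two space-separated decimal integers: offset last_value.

Read 1: bits[0:6] width=6 -> value=46 (bin 101110); offset now 6 = byte 0 bit 6; 34 bits remain
Read 2: bits[6:10] width=4 -> value=15 (bin 1111); offset now 10 = byte 1 bit 2; 30 bits remain
Read 3: bits[10:11] width=1 -> value=0 (bin 0); offset now 11 = byte 1 bit 3; 29 bits remain
Read 4: bits[11:12] width=1 -> value=0 (bin 0); offset now 12 = byte 1 bit 4; 28 bits remain
Read 5: bits[12:21] width=9 -> value=504 (bin 111111000); offset now 21 = byte 2 bit 5; 19 bits remain

Answer: 21 504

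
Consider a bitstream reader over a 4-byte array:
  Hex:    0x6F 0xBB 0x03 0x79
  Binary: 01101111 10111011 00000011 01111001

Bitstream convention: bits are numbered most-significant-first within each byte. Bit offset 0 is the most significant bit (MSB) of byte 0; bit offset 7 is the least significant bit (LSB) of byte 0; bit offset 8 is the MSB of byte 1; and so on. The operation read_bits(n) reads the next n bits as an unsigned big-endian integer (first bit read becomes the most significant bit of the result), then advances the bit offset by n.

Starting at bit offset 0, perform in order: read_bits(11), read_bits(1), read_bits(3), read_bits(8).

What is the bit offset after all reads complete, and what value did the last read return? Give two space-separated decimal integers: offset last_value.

Read 1: bits[0:11] width=11 -> value=893 (bin 01101111101); offset now 11 = byte 1 bit 3; 21 bits remain
Read 2: bits[11:12] width=1 -> value=1 (bin 1); offset now 12 = byte 1 bit 4; 20 bits remain
Read 3: bits[12:15] width=3 -> value=5 (bin 101); offset now 15 = byte 1 bit 7; 17 bits remain
Read 4: bits[15:23] width=8 -> value=129 (bin 10000001); offset now 23 = byte 2 bit 7; 9 bits remain

Answer: 23 129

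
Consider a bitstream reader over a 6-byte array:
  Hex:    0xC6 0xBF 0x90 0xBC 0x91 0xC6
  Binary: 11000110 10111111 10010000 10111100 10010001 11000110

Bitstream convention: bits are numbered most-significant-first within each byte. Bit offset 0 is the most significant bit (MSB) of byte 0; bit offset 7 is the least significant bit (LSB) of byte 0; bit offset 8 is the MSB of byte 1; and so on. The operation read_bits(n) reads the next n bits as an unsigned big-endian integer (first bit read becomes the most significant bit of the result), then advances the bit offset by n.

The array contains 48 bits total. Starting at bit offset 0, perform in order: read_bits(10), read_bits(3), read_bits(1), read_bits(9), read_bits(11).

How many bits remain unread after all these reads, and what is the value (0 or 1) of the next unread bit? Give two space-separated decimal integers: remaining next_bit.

Read 1: bits[0:10] width=10 -> value=794 (bin 1100011010); offset now 10 = byte 1 bit 2; 38 bits remain
Read 2: bits[10:13] width=3 -> value=7 (bin 111); offset now 13 = byte 1 bit 5; 35 bits remain
Read 3: bits[13:14] width=1 -> value=1 (bin 1); offset now 14 = byte 1 bit 6; 34 bits remain
Read 4: bits[14:23] width=9 -> value=456 (bin 111001000); offset now 23 = byte 2 bit 7; 25 bits remain
Read 5: bits[23:34] width=11 -> value=754 (bin 01011110010); offset now 34 = byte 4 bit 2; 14 bits remain

Answer: 14 0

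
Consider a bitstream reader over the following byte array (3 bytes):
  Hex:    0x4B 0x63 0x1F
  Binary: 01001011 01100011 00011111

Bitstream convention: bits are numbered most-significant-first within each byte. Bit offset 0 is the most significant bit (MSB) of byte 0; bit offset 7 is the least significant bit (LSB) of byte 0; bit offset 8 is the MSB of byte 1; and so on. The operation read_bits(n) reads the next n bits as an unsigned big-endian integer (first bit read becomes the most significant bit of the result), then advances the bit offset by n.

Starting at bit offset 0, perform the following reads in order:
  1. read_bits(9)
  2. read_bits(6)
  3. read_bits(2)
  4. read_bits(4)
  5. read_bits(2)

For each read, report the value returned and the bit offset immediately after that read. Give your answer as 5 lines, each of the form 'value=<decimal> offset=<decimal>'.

Read 1: bits[0:9] width=9 -> value=150 (bin 010010110); offset now 9 = byte 1 bit 1; 15 bits remain
Read 2: bits[9:15] width=6 -> value=49 (bin 110001); offset now 15 = byte 1 bit 7; 9 bits remain
Read 3: bits[15:17] width=2 -> value=2 (bin 10); offset now 17 = byte 2 bit 1; 7 bits remain
Read 4: bits[17:21] width=4 -> value=3 (bin 0011); offset now 21 = byte 2 bit 5; 3 bits remain
Read 5: bits[21:23] width=2 -> value=3 (bin 11); offset now 23 = byte 2 bit 7; 1 bits remain

Answer: value=150 offset=9
value=49 offset=15
value=2 offset=17
value=3 offset=21
value=3 offset=23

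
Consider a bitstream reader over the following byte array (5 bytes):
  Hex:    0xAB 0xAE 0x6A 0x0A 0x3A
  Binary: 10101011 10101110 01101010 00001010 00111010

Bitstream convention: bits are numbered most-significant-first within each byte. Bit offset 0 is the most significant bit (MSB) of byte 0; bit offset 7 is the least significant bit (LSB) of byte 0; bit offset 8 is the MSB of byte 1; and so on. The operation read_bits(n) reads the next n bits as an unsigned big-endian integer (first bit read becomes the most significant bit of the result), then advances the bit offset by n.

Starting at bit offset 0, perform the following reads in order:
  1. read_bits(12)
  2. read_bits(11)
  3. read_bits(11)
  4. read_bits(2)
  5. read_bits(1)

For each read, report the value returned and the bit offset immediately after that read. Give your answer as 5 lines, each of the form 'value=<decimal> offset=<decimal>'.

Read 1: bits[0:12] width=12 -> value=2746 (bin 101010111010); offset now 12 = byte 1 bit 4; 28 bits remain
Read 2: bits[12:23] width=11 -> value=1845 (bin 11100110101); offset now 23 = byte 2 bit 7; 17 bits remain
Read 3: bits[23:34] width=11 -> value=40 (bin 00000101000); offset now 34 = byte 4 bit 2; 6 bits remain
Read 4: bits[34:36] width=2 -> value=3 (bin 11); offset now 36 = byte 4 bit 4; 4 bits remain
Read 5: bits[36:37] width=1 -> value=1 (bin 1); offset now 37 = byte 4 bit 5; 3 bits remain

Answer: value=2746 offset=12
value=1845 offset=23
value=40 offset=34
value=3 offset=36
value=1 offset=37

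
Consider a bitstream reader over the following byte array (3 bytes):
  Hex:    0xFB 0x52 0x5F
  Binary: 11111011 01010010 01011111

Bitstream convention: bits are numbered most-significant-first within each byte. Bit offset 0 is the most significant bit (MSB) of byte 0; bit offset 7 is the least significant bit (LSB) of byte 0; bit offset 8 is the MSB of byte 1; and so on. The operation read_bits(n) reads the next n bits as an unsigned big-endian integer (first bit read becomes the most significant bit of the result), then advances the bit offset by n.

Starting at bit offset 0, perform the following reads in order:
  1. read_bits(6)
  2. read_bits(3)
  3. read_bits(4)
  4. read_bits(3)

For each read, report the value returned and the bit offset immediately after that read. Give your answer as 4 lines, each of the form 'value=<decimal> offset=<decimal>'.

Read 1: bits[0:6] width=6 -> value=62 (bin 111110); offset now 6 = byte 0 bit 6; 18 bits remain
Read 2: bits[6:9] width=3 -> value=6 (bin 110); offset now 9 = byte 1 bit 1; 15 bits remain
Read 3: bits[9:13] width=4 -> value=10 (bin 1010); offset now 13 = byte 1 bit 5; 11 bits remain
Read 4: bits[13:16] width=3 -> value=2 (bin 010); offset now 16 = byte 2 bit 0; 8 bits remain

Answer: value=62 offset=6
value=6 offset=9
value=10 offset=13
value=2 offset=16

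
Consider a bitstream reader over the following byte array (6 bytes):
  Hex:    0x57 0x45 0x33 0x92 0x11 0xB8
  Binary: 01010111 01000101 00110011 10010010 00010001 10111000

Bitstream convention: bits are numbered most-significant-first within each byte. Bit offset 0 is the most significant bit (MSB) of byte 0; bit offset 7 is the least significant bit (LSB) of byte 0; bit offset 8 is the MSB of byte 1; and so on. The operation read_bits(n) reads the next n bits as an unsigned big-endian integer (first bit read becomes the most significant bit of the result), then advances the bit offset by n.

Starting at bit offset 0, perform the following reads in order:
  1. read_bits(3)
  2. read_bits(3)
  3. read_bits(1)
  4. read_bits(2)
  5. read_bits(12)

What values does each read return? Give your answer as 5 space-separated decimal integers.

Read 1: bits[0:3] width=3 -> value=2 (bin 010); offset now 3 = byte 0 bit 3; 45 bits remain
Read 2: bits[3:6] width=3 -> value=5 (bin 101); offset now 6 = byte 0 bit 6; 42 bits remain
Read 3: bits[6:7] width=1 -> value=1 (bin 1); offset now 7 = byte 0 bit 7; 41 bits remain
Read 4: bits[7:9] width=2 -> value=2 (bin 10); offset now 9 = byte 1 bit 1; 39 bits remain
Read 5: bits[9:21] width=12 -> value=2214 (bin 100010100110); offset now 21 = byte 2 bit 5; 27 bits remain

Answer: 2 5 1 2 2214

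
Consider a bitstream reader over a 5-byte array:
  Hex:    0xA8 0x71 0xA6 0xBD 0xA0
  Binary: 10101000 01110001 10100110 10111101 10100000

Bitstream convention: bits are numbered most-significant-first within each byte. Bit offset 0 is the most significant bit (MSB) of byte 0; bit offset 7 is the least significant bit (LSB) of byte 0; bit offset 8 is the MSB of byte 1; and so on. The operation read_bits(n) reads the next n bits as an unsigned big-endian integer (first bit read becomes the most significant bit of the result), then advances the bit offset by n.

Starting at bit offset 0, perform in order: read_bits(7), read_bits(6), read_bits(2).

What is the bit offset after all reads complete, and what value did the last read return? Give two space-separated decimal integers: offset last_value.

Read 1: bits[0:7] width=7 -> value=84 (bin 1010100); offset now 7 = byte 0 bit 7; 33 bits remain
Read 2: bits[7:13] width=6 -> value=14 (bin 001110); offset now 13 = byte 1 bit 5; 27 bits remain
Read 3: bits[13:15] width=2 -> value=0 (bin 00); offset now 15 = byte 1 bit 7; 25 bits remain

Answer: 15 0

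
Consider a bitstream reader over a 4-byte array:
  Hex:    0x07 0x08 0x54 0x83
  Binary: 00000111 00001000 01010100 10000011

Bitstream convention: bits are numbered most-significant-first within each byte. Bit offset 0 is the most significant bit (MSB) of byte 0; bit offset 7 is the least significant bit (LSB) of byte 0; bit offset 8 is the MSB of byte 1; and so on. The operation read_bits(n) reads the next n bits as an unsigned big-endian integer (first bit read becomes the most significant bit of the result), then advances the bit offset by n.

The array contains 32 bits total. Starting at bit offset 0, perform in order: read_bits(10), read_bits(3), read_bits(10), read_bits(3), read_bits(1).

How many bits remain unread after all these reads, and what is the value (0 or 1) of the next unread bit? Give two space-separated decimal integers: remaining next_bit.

Read 1: bits[0:10] width=10 -> value=28 (bin 0000011100); offset now 10 = byte 1 bit 2; 22 bits remain
Read 2: bits[10:13] width=3 -> value=1 (bin 001); offset now 13 = byte 1 bit 5; 19 bits remain
Read 3: bits[13:23] width=10 -> value=42 (bin 0000101010); offset now 23 = byte 2 bit 7; 9 bits remain
Read 4: bits[23:26] width=3 -> value=2 (bin 010); offset now 26 = byte 3 bit 2; 6 bits remain
Read 5: bits[26:27] width=1 -> value=0 (bin 0); offset now 27 = byte 3 bit 3; 5 bits remain

Answer: 5 0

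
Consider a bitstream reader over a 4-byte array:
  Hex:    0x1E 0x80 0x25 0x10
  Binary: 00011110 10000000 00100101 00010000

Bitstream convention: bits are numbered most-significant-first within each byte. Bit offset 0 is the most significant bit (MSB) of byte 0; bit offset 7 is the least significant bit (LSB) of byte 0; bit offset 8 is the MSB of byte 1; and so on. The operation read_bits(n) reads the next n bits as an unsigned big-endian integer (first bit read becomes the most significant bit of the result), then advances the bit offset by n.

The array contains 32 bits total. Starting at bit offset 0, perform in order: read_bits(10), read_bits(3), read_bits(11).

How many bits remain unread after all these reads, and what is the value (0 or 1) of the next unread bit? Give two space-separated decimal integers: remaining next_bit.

Answer: 8 0

Derivation:
Read 1: bits[0:10] width=10 -> value=122 (bin 0001111010); offset now 10 = byte 1 bit 2; 22 bits remain
Read 2: bits[10:13] width=3 -> value=0 (bin 000); offset now 13 = byte 1 bit 5; 19 bits remain
Read 3: bits[13:24] width=11 -> value=37 (bin 00000100101); offset now 24 = byte 3 bit 0; 8 bits remain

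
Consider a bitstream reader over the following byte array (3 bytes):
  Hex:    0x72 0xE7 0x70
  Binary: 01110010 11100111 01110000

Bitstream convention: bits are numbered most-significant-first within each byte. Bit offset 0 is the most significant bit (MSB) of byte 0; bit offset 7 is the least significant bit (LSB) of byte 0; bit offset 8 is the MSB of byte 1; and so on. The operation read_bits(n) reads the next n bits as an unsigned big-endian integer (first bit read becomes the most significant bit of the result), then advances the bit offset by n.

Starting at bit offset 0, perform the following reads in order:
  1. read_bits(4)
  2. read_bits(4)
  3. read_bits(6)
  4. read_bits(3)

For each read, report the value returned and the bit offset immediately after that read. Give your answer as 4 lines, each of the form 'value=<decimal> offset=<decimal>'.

Answer: value=7 offset=4
value=2 offset=8
value=57 offset=14
value=6 offset=17

Derivation:
Read 1: bits[0:4] width=4 -> value=7 (bin 0111); offset now 4 = byte 0 bit 4; 20 bits remain
Read 2: bits[4:8] width=4 -> value=2 (bin 0010); offset now 8 = byte 1 bit 0; 16 bits remain
Read 3: bits[8:14] width=6 -> value=57 (bin 111001); offset now 14 = byte 1 bit 6; 10 bits remain
Read 4: bits[14:17] width=3 -> value=6 (bin 110); offset now 17 = byte 2 bit 1; 7 bits remain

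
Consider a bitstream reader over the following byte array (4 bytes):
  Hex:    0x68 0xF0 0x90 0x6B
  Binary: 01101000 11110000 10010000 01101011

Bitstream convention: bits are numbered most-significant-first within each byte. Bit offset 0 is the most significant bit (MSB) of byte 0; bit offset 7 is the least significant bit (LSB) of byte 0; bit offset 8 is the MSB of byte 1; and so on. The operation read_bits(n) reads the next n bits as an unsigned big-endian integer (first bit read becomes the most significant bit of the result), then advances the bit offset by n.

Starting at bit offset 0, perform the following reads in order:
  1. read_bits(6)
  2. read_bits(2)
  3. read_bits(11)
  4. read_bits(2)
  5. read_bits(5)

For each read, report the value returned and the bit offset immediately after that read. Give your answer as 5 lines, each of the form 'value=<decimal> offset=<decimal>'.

Read 1: bits[0:6] width=6 -> value=26 (bin 011010); offset now 6 = byte 0 bit 6; 26 bits remain
Read 2: bits[6:8] width=2 -> value=0 (bin 00); offset now 8 = byte 1 bit 0; 24 bits remain
Read 3: bits[8:19] width=11 -> value=1924 (bin 11110000100); offset now 19 = byte 2 bit 3; 13 bits remain
Read 4: bits[19:21] width=2 -> value=2 (bin 10); offset now 21 = byte 2 bit 5; 11 bits remain
Read 5: bits[21:26] width=5 -> value=1 (bin 00001); offset now 26 = byte 3 bit 2; 6 bits remain

Answer: value=26 offset=6
value=0 offset=8
value=1924 offset=19
value=2 offset=21
value=1 offset=26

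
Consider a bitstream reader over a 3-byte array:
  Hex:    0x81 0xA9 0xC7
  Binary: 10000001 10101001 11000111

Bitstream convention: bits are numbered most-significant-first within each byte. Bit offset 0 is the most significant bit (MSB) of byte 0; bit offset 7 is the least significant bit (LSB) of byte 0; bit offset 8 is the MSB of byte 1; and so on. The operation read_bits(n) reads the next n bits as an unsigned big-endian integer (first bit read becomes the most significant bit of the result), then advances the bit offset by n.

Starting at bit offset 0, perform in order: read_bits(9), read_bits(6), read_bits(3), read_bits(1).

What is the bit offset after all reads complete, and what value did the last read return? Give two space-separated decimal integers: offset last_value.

Read 1: bits[0:9] width=9 -> value=259 (bin 100000011); offset now 9 = byte 1 bit 1; 15 bits remain
Read 2: bits[9:15] width=6 -> value=20 (bin 010100); offset now 15 = byte 1 bit 7; 9 bits remain
Read 3: bits[15:18] width=3 -> value=7 (bin 111); offset now 18 = byte 2 bit 2; 6 bits remain
Read 4: bits[18:19] width=1 -> value=0 (bin 0); offset now 19 = byte 2 bit 3; 5 bits remain

Answer: 19 0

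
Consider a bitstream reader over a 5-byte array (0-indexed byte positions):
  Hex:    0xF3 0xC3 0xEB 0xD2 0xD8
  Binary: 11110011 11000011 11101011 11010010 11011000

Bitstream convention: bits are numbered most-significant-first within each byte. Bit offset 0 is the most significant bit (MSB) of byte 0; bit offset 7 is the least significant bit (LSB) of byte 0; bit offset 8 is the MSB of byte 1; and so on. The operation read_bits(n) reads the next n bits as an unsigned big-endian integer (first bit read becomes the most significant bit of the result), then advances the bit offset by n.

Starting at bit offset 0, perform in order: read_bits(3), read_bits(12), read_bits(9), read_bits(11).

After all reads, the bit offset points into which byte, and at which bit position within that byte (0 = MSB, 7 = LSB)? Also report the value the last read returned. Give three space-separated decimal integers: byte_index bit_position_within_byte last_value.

Answer: 4 3 1686

Derivation:
Read 1: bits[0:3] width=3 -> value=7 (bin 111); offset now 3 = byte 0 bit 3; 37 bits remain
Read 2: bits[3:15] width=12 -> value=2529 (bin 100111100001); offset now 15 = byte 1 bit 7; 25 bits remain
Read 3: bits[15:24] width=9 -> value=491 (bin 111101011); offset now 24 = byte 3 bit 0; 16 bits remain
Read 4: bits[24:35] width=11 -> value=1686 (bin 11010010110); offset now 35 = byte 4 bit 3; 5 bits remain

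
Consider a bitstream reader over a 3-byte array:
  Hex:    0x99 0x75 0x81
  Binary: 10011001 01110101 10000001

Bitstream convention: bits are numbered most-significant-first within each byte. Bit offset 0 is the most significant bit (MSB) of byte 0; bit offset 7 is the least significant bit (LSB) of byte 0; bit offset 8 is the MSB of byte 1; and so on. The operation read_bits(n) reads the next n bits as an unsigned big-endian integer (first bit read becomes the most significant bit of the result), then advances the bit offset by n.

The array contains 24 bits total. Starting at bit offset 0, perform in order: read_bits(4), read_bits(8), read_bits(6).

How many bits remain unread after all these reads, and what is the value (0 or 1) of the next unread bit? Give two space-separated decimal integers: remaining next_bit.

Read 1: bits[0:4] width=4 -> value=9 (bin 1001); offset now 4 = byte 0 bit 4; 20 bits remain
Read 2: bits[4:12] width=8 -> value=151 (bin 10010111); offset now 12 = byte 1 bit 4; 12 bits remain
Read 3: bits[12:18] width=6 -> value=22 (bin 010110); offset now 18 = byte 2 bit 2; 6 bits remain

Answer: 6 0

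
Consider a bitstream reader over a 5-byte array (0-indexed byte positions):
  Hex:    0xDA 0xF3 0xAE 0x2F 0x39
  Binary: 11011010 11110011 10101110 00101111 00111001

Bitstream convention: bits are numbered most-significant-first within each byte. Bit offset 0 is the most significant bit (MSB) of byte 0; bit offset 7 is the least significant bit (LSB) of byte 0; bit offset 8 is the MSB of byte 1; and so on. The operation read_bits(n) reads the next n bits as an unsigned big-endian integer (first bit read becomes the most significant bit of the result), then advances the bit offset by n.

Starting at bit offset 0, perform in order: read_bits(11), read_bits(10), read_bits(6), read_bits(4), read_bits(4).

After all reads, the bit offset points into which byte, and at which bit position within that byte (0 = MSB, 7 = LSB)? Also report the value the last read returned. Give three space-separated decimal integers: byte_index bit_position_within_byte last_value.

Read 1: bits[0:11] width=11 -> value=1751 (bin 11011010111); offset now 11 = byte 1 bit 3; 29 bits remain
Read 2: bits[11:21] width=10 -> value=629 (bin 1001110101); offset now 21 = byte 2 bit 5; 19 bits remain
Read 3: bits[21:27] width=6 -> value=49 (bin 110001); offset now 27 = byte 3 bit 3; 13 bits remain
Read 4: bits[27:31] width=4 -> value=7 (bin 0111); offset now 31 = byte 3 bit 7; 9 bits remain
Read 5: bits[31:35] width=4 -> value=9 (bin 1001); offset now 35 = byte 4 bit 3; 5 bits remain

Answer: 4 3 9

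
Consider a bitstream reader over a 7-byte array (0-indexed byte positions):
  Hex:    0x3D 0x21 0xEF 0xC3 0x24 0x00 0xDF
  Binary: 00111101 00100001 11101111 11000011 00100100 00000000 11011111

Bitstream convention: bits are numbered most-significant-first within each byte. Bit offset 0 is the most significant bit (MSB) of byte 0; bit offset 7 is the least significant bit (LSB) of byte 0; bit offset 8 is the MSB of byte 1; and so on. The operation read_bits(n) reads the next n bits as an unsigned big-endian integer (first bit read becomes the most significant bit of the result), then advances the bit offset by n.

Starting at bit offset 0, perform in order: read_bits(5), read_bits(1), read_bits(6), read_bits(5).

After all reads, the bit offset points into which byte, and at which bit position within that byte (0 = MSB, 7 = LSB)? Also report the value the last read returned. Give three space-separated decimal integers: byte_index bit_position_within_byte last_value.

Answer: 2 1 3

Derivation:
Read 1: bits[0:5] width=5 -> value=7 (bin 00111); offset now 5 = byte 0 bit 5; 51 bits remain
Read 2: bits[5:6] width=1 -> value=1 (bin 1); offset now 6 = byte 0 bit 6; 50 bits remain
Read 3: bits[6:12] width=6 -> value=18 (bin 010010); offset now 12 = byte 1 bit 4; 44 bits remain
Read 4: bits[12:17] width=5 -> value=3 (bin 00011); offset now 17 = byte 2 bit 1; 39 bits remain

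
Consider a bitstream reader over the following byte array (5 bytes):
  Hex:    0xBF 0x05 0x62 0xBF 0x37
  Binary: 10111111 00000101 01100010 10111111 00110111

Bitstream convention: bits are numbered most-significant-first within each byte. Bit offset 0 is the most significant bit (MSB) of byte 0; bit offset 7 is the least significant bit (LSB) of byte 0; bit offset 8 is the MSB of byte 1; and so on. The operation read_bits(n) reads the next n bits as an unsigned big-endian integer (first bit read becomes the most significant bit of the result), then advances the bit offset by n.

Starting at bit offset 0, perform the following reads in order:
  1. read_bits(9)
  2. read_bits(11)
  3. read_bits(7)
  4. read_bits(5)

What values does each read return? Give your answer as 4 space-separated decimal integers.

Answer: 382 86 21 31

Derivation:
Read 1: bits[0:9] width=9 -> value=382 (bin 101111110); offset now 9 = byte 1 bit 1; 31 bits remain
Read 2: bits[9:20] width=11 -> value=86 (bin 00001010110); offset now 20 = byte 2 bit 4; 20 bits remain
Read 3: bits[20:27] width=7 -> value=21 (bin 0010101); offset now 27 = byte 3 bit 3; 13 bits remain
Read 4: bits[27:32] width=5 -> value=31 (bin 11111); offset now 32 = byte 4 bit 0; 8 bits remain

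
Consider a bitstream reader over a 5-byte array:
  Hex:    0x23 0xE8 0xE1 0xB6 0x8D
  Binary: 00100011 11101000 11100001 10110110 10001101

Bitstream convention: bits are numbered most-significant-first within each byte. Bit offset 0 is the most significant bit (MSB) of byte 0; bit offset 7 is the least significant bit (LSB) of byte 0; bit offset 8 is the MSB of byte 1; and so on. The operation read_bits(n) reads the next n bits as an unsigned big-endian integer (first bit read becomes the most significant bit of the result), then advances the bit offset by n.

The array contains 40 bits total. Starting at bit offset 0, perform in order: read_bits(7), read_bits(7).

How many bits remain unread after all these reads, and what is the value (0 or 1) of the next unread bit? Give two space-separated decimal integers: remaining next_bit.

Answer: 26 0

Derivation:
Read 1: bits[0:7] width=7 -> value=17 (bin 0010001); offset now 7 = byte 0 bit 7; 33 bits remain
Read 2: bits[7:14] width=7 -> value=122 (bin 1111010); offset now 14 = byte 1 bit 6; 26 bits remain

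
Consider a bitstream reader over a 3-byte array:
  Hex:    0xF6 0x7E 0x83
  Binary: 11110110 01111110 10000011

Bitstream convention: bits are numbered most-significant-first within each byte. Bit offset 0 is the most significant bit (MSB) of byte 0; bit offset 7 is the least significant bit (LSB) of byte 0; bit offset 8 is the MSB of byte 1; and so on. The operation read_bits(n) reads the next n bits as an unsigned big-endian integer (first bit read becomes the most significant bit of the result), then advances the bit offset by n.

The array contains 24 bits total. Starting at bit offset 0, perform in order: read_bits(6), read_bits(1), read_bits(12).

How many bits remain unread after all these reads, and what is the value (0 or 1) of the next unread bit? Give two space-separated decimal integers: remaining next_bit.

Read 1: bits[0:6] width=6 -> value=61 (bin 111101); offset now 6 = byte 0 bit 6; 18 bits remain
Read 2: bits[6:7] width=1 -> value=1 (bin 1); offset now 7 = byte 0 bit 7; 17 bits remain
Read 3: bits[7:19] width=12 -> value=1012 (bin 001111110100); offset now 19 = byte 2 bit 3; 5 bits remain

Answer: 5 0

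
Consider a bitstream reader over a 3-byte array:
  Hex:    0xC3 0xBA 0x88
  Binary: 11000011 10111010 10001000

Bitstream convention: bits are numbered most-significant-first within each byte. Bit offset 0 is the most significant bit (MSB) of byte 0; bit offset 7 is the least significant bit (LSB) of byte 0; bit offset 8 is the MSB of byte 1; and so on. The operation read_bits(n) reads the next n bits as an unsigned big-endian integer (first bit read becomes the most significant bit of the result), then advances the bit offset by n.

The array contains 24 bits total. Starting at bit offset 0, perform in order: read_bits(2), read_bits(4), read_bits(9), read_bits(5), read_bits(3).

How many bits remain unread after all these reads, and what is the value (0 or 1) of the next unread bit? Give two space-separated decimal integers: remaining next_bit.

Read 1: bits[0:2] width=2 -> value=3 (bin 11); offset now 2 = byte 0 bit 2; 22 bits remain
Read 2: bits[2:6] width=4 -> value=0 (bin 0000); offset now 6 = byte 0 bit 6; 18 bits remain
Read 3: bits[6:15] width=9 -> value=477 (bin 111011101); offset now 15 = byte 1 bit 7; 9 bits remain
Read 4: bits[15:20] width=5 -> value=8 (bin 01000); offset now 20 = byte 2 bit 4; 4 bits remain
Read 5: bits[20:23] width=3 -> value=4 (bin 100); offset now 23 = byte 2 bit 7; 1 bits remain

Answer: 1 0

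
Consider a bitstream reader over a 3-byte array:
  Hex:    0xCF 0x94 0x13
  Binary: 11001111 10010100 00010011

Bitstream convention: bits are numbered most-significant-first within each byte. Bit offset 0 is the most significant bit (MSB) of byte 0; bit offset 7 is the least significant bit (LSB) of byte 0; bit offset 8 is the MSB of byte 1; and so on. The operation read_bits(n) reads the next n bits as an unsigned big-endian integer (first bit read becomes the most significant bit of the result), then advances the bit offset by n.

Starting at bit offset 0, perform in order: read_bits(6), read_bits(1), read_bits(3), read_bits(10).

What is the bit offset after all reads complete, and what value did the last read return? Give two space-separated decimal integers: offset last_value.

Read 1: bits[0:6] width=6 -> value=51 (bin 110011); offset now 6 = byte 0 bit 6; 18 bits remain
Read 2: bits[6:7] width=1 -> value=1 (bin 1); offset now 7 = byte 0 bit 7; 17 bits remain
Read 3: bits[7:10] width=3 -> value=6 (bin 110); offset now 10 = byte 1 bit 2; 14 bits remain
Read 4: bits[10:20] width=10 -> value=321 (bin 0101000001); offset now 20 = byte 2 bit 4; 4 bits remain

Answer: 20 321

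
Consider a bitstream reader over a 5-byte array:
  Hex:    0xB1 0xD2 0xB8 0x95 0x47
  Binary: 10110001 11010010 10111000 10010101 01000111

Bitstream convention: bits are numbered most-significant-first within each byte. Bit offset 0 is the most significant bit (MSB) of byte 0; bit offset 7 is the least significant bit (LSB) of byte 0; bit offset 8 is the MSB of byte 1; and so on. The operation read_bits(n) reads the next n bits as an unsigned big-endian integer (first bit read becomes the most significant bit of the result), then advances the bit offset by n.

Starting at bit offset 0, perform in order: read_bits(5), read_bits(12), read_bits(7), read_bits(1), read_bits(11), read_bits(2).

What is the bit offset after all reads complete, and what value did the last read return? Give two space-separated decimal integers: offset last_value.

Read 1: bits[0:5] width=5 -> value=22 (bin 10110); offset now 5 = byte 0 bit 5; 35 bits remain
Read 2: bits[5:17] width=12 -> value=933 (bin 001110100101); offset now 17 = byte 2 bit 1; 23 bits remain
Read 3: bits[17:24] width=7 -> value=56 (bin 0111000); offset now 24 = byte 3 bit 0; 16 bits remain
Read 4: bits[24:25] width=1 -> value=1 (bin 1); offset now 25 = byte 3 bit 1; 15 bits remain
Read 5: bits[25:36] width=11 -> value=340 (bin 00101010100); offset now 36 = byte 4 bit 4; 4 bits remain
Read 6: bits[36:38] width=2 -> value=1 (bin 01); offset now 38 = byte 4 bit 6; 2 bits remain

Answer: 38 1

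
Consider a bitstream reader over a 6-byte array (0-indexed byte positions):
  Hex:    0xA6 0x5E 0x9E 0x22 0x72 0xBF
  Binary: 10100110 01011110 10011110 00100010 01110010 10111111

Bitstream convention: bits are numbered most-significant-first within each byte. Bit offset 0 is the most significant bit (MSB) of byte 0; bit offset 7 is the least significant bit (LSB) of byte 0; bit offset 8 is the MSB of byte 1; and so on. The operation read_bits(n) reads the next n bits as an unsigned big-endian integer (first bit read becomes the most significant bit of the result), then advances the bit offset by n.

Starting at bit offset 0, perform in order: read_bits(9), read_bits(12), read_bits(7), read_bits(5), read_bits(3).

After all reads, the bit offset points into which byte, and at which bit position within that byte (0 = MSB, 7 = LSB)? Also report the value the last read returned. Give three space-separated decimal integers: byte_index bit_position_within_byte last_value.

Answer: 4 4 7

Derivation:
Read 1: bits[0:9] width=9 -> value=332 (bin 101001100); offset now 9 = byte 1 bit 1; 39 bits remain
Read 2: bits[9:21] width=12 -> value=3027 (bin 101111010011); offset now 21 = byte 2 bit 5; 27 bits remain
Read 3: bits[21:28] width=7 -> value=98 (bin 1100010); offset now 28 = byte 3 bit 4; 20 bits remain
Read 4: bits[28:33] width=5 -> value=4 (bin 00100); offset now 33 = byte 4 bit 1; 15 bits remain
Read 5: bits[33:36] width=3 -> value=7 (bin 111); offset now 36 = byte 4 bit 4; 12 bits remain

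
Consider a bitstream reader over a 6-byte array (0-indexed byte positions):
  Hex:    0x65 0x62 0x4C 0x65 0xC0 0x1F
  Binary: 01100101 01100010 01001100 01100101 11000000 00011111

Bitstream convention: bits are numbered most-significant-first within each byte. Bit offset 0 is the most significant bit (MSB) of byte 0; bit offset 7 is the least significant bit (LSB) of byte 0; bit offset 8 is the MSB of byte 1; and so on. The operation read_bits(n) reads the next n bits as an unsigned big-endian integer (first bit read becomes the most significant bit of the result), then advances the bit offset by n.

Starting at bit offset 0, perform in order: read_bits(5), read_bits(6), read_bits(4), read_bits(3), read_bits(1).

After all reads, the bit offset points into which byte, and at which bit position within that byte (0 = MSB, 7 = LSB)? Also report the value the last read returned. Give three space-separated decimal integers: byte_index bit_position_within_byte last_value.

Read 1: bits[0:5] width=5 -> value=12 (bin 01100); offset now 5 = byte 0 bit 5; 43 bits remain
Read 2: bits[5:11] width=6 -> value=43 (bin 101011); offset now 11 = byte 1 bit 3; 37 bits remain
Read 3: bits[11:15] width=4 -> value=1 (bin 0001); offset now 15 = byte 1 bit 7; 33 bits remain
Read 4: bits[15:18] width=3 -> value=1 (bin 001); offset now 18 = byte 2 bit 2; 30 bits remain
Read 5: bits[18:19] width=1 -> value=0 (bin 0); offset now 19 = byte 2 bit 3; 29 bits remain

Answer: 2 3 0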